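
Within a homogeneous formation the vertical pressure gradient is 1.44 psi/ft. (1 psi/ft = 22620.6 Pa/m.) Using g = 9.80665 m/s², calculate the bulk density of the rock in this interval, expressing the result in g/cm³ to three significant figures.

ρ = (dP/dz)/g = 1.44 psi/ft / 9.80665 m/s² = 32574 Pa/m / 9.80665 m/s² = 3321.6 kg/m³
= 3.322 g/cm³

3.32 g/cm³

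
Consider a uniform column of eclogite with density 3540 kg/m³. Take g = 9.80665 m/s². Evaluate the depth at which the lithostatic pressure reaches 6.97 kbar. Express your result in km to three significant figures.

20.1 km

h = P/(ρg) = 6.97 kbar / (3540 kg/m³ × 9.80665 m/s²) = 6.970×10^8 Pa / 34716 Pa/m = 20077 m
= 20.077 km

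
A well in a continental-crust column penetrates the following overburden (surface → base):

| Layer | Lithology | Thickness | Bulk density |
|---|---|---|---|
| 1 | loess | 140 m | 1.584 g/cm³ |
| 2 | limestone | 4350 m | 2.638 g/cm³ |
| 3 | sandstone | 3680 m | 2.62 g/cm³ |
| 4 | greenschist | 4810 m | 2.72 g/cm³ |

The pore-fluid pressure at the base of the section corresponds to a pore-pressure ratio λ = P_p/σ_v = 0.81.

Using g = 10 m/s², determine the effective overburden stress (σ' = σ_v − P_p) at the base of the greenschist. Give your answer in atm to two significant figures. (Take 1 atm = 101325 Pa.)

Overburden (lithostatic) stress σ_v:
loess: 1584 kg/m³ × 10 m/s² × 140 m = 2.218×10^6 Pa = 2.218 MPa
limestone: 2638 kg/m³ × 10 m/s² × 4350 m = 1.148×10^8 Pa = 114.8 MPa
sandstone: 2620 kg/m³ × 10 m/s² × 3680 m = 9.642×10^7 Pa = 96.42 MPa
greenschist: 2720 kg/m³ × 10 m/s² × 4810 m = 1.308×10^8 Pa = 130.8 MPa
Total = 2.218 + 114.8 + 96.42 + 130.8 = 344.22 MPa
Pore pressure P_p = λ·σ_v = 0.81 × 344.2 MPa = 278.8 MPa
Effective stress σ' = σ_v − P_p = 344.2 − 278.8 = 65.402 MPa = 645.46 atm

650 atm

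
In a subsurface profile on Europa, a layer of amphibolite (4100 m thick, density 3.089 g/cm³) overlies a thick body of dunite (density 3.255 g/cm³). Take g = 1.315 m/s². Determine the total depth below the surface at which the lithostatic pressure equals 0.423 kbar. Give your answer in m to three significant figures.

10100 m

Pressure at base of upper layers: 3089×1.315×4100 = 1.665×10^7 Pa = 0.1665 kbar
Remaining pressure to be supplied by dunite: 4.230×10^7 − 1.665×10^7 = 2.565×10^7 Pa
Additional depth in dunite = 2.565×10^7 Pa / (3255 kg/m³ × 1.315 m/s²) = 5991.5 m
Total depth = 4100 m + 5991.5 m = 10092 m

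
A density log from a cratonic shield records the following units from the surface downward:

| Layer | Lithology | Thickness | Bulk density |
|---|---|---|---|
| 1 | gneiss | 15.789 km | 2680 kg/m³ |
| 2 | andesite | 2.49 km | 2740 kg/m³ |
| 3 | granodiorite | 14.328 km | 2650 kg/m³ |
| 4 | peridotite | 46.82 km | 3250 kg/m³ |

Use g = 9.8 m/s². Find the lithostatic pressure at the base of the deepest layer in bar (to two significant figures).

23000 bar

gneiss: 2680 kg/m³ × 9.8 m/s² × 15789 m = 4.147×10^8 Pa = 4147 bar
andesite: 2740 kg/m³ × 9.8 m/s² × 2490 m = 6.686×10^7 Pa = 668.6 bar
granodiorite: 2650 kg/m³ × 9.8 m/s² × 14328 m = 3.721×10^8 Pa = 3721 bar
peridotite: 3250 kg/m³ × 9.8 m/s² × 46820 m = 1.491×10^9 Pa = 14912 bar
Total = 4147 + 668.6 + 3721 + 14912 = 23449 bar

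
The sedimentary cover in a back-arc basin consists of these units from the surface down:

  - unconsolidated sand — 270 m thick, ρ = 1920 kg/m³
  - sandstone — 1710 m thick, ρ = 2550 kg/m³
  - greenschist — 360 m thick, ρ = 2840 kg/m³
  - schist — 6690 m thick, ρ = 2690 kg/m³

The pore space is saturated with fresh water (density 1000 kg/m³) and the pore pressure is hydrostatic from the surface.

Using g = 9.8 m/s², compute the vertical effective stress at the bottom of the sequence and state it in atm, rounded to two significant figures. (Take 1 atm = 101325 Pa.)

Overburden (lithostatic) stress σ_v:
unconsolidated sand: 1920 kg/m³ × 9.8 m/s² × 270 m = 5.080×10^6 Pa = 5.080 MPa
sandstone: 2550 kg/m³ × 9.8 m/s² × 1710 m = 4.273×10^7 Pa = 42.73 MPa
greenschist: 2840 kg/m³ × 9.8 m/s² × 360 m = 1.002×10^7 Pa = 10.02 MPa
schist: 2690 kg/m³ × 9.8 m/s² × 6690 m = 1.764×10^8 Pa = 176.4 MPa
Total = 5.080 + 42.73 + 10.02 + 176.4 = 234.19 MPa
Pore pressure P_p = 1000 kg/m³ × 9.8 m/s² × 9030 m = 8.849×10^7 Pa = 88.49 MPa
Effective stress σ' = σ_v − P_p = 234.2 − 88.49 = 145.70 MPa = 1438.0 atm

1400 atm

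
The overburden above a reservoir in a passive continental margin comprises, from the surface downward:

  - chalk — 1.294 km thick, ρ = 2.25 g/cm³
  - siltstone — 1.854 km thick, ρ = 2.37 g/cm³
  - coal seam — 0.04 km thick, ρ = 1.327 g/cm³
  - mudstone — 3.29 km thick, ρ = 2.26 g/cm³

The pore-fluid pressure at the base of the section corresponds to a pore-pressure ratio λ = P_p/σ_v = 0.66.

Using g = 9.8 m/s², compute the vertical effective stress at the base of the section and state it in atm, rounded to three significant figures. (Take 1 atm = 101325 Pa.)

486 atm

Overburden (lithostatic) stress σ_v:
chalk: 2250 kg/m³ × 9.8 m/s² × 1294 m = 2.853×10^7 Pa = 28.53 MPa
siltstone: 2370 kg/m³ × 9.8 m/s² × 1854 m = 4.306×10^7 Pa = 43.06 MPa
coal seam: 1327 kg/m³ × 9.8 m/s² × 40 m = 5.202×10^5 Pa = 0.5202 MPa
mudstone: 2260 kg/m³ × 9.8 m/s² × 3290 m = 7.287×10^7 Pa = 72.87 MPa
Total = 28.53 + 43.06 + 0.5202 + 72.87 = 144.98 MPa
Pore pressure P_p = λ·σ_v = 0.66 × 145.0 MPa = 95.69 MPa
Effective stress σ' = σ_v − P_p = 145.0 − 95.69 = 49.293 MPa = 486.49 atm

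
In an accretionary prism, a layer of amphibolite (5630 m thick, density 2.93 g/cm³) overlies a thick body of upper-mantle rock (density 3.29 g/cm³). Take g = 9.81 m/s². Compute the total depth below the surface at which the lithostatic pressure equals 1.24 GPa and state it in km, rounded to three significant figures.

39.0 km

Pressure at base of upper layers: 2930×9.81×5630 = 1.618×10^8 Pa = 0.1618 GPa
Remaining pressure to be supplied by upper-mantle rock: 1.240×10^9 − 1.618×10^8 = 1.078×10^9 Pa
Additional depth in upper-mantle rock = 1.078×10^9 Pa / (3290 kg/m³ × 9.81 m/s²) = 33406 m
Total depth = 5630 m + 33406 m = 39036 m
= 39.036 km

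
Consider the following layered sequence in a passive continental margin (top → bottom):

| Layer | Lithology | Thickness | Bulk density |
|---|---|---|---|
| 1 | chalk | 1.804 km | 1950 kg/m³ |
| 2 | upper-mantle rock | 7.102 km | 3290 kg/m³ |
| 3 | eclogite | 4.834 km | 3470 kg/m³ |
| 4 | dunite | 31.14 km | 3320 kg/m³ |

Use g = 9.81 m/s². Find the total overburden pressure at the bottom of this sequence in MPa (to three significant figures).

chalk: 1950 kg/m³ × 9.81 m/s² × 1804 m = 3.451×10^7 Pa = 34.51 MPa
upper-mantle rock: 3290 kg/m³ × 9.81 m/s² × 7102 m = 2.292×10^8 Pa = 229.2 MPa
eclogite: 3470 kg/m³ × 9.81 m/s² × 4834 m = 1.646×10^8 Pa = 164.6 MPa
dunite: 3320 kg/m³ × 9.81 m/s² × 31140 m = 1.014×10^9 Pa = 1014 MPa
Total = 34.51 + 229.2 + 164.6 + 1014 = 1442.5 MPa

1440 MPa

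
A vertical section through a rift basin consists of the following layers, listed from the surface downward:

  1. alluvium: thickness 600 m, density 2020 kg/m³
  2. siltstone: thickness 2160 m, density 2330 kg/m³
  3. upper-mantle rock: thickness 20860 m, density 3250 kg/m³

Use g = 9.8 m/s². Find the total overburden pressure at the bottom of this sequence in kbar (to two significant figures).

alluvium: 2020 kg/m³ × 9.8 m/s² × 600 m = 1.188×10^7 Pa = 0.1188 kbar
siltstone: 2330 kg/m³ × 9.8 m/s² × 2160 m = 4.932×10^7 Pa = 0.4932 kbar
upper-mantle rock: 3250 kg/m³ × 9.8 m/s² × 20860 m = 6.644×10^8 Pa = 6.644 kbar
Total = 0.1188 + 0.4932 + 6.644 = 7.2559 kbar

7.3 kbar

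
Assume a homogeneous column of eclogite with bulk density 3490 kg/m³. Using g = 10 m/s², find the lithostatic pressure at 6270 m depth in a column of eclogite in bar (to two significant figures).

eclogite: 3490 kg/m³ × 10 m/s² × 6270 m = 2.188×10^8 Pa = 2188 bar

2200 bar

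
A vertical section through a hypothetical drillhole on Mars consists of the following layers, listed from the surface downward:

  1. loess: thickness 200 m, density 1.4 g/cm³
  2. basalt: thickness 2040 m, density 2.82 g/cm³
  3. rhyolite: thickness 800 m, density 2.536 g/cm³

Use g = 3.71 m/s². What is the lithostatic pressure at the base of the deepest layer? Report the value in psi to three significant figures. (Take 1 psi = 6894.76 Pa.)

4340 psi

loess: 1400 kg/m³ × 3.71 m/s² × 200 m = 1.039×10^6 Pa = 150.7 psi
basalt: 2820 kg/m³ × 3.71 m/s² × 2040 m = 2.134×10^7 Pa = 3096 psi
rhyolite: 2536 kg/m³ × 3.71 m/s² × 800 m = 7.527×10^6 Pa = 1092 psi
Total = 150.7 + 3096 + 1092 = 4337.9 psi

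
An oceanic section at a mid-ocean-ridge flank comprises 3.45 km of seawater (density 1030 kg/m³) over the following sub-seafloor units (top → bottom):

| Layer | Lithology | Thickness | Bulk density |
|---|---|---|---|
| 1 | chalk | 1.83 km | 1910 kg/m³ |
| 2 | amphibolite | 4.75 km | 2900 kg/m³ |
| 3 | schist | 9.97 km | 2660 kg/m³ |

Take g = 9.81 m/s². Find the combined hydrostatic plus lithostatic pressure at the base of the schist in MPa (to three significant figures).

seawater: 1030 kg/m³ × 9.81 m/s² × 3450 m = 3.486×10^7 Pa = 34.86 MPa
chalk: 1910 kg/m³ × 9.81 m/s² × 1830 m = 3.429×10^7 Pa = 34.29 MPa
amphibolite: 2900 kg/m³ × 9.81 m/s² × 4750 m = 1.351×10^8 Pa = 135.1 MPa
schist: 2660 kg/m³ × 9.81 m/s² × 9970 m = 2.602×10^8 Pa = 260.2 MPa
Total = 34.86 + 34.29 + 135.1 + 260.2 = 464.44 MPa

464 MPa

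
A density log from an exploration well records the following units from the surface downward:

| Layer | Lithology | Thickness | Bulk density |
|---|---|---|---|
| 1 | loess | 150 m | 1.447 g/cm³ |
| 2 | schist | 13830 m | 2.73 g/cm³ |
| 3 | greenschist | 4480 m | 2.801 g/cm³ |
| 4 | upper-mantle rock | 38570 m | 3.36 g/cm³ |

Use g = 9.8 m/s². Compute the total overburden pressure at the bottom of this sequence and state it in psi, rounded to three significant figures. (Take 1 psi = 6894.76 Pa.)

256000 psi

loess: 1447 kg/m³ × 9.8 m/s² × 150 m = 2.127×10^6 Pa = 308.5 psi
schist: 2730 kg/m³ × 9.8 m/s² × 13830 m = 3.700×10^8 Pa = 53665 psi
greenschist: 2801 kg/m³ × 9.8 m/s² × 4480 m = 1.230×10^8 Pa = 17836 psi
upper-mantle rock: 3360 kg/m³ × 9.8 m/s² × 38570 m = 1.270×10^9 Pa = 1.842×10^5 psi
Total = 308.5 + 53665 + 17836 + 1.842×10^5 = 2.5601×10^5 psi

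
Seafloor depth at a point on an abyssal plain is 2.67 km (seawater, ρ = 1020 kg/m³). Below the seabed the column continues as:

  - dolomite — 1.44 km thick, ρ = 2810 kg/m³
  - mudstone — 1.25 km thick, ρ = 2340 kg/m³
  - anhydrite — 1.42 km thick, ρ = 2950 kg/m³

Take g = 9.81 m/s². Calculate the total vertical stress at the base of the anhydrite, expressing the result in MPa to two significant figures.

seawater: 1020 kg/m³ × 9.81 m/s² × 2670 m = 2.672×10^7 Pa = 26.72 MPa
dolomite: 2810 kg/m³ × 9.81 m/s² × 1440 m = 3.970×10^7 Pa = 39.70 MPa
mudstone: 2340 kg/m³ × 9.81 m/s² × 1250 m = 2.869×10^7 Pa = 28.69 MPa
anhydrite: 2950 kg/m³ × 9.81 m/s² × 1420 m = 4.109×10^7 Pa = 41.09 MPa
Total = 26.72 + 39.70 + 28.69 + 41.09 = 136.20 MPa

140 MPa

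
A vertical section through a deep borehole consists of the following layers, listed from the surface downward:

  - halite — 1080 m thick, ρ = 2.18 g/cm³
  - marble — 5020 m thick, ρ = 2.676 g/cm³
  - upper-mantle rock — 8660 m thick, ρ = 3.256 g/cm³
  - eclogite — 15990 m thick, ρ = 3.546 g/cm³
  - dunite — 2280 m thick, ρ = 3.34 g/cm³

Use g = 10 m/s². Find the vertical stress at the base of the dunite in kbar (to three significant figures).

10.8 kbar

halite: 2180 kg/m³ × 10 m/s² × 1080 m = 2.354×10^7 Pa = 0.2354 kbar
marble: 2676 kg/m³ × 10 m/s² × 5020 m = 1.343×10^8 Pa = 1.343 kbar
upper-mantle rock: 3256 kg/m³ × 10 m/s² × 8660 m = 2.820×10^8 Pa = 2.820 kbar
eclogite: 3546 kg/m³ × 10 m/s² × 15990 m = 5.670×10^8 Pa = 5.670 kbar
dunite: 3340 kg/m³ × 10 m/s² × 2280 m = 7.615×10^7 Pa = 0.7615 kbar
Total = 0.2354 + 1.343 + 2.820 + 5.670 + 0.7615 = 10.830 kbar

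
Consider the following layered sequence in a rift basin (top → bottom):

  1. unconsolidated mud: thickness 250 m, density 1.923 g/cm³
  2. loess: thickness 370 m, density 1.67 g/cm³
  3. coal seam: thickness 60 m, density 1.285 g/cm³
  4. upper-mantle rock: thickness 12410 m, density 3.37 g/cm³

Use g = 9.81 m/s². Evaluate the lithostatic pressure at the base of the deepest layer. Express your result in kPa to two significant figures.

unconsolidated mud: 1923 kg/m³ × 9.81 m/s² × 250 m = 4.716×10^6 Pa = 4716 kPa
loess: 1670 kg/m³ × 9.81 m/s² × 370 m = 6.062×10^6 Pa = 6062 kPa
coal seam: 1285 kg/m³ × 9.81 m/s² × 60 m = 7.564×10^5 Pa = 756.4 kPa
upper-mantle rock: 3370 kg/m³ × 9.81 m/s² × 12410 m = 4.103×10^8 Pa = 4.103×10^5 kPa
Total = 4716 + 6062 + 756.4 + 4.103×10^5 = 4.2180×10^5 kPa

420000 kPa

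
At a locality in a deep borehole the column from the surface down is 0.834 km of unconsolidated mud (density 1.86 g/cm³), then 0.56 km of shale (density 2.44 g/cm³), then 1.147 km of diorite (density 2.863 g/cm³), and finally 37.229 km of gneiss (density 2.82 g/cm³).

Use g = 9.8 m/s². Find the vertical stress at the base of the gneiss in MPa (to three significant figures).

1090 MPa

unconsolidated mud: 1860 kg/m³ × 9.8 m/s² × 834 m = 1.520×10^7 Pa = 15.20 MPa
shale: 2440 kg/m³ × 9.8 m/s² × 560 m = 1.339×10^7 Pa = 13.39 MPa
diorite: 2863 kg/m³ × 9.8 m/s² × 1147 m = 3.218×10^7 Pa = 32.18 MPa
gneiss: 2820 kg/m³ × 9.8 m/s² × 37229 m = 1.029×10^9 Pa = 1029 MPa
Total = 15.20 + 13.39 + 32.18 + 1029 = 1089.6 MPa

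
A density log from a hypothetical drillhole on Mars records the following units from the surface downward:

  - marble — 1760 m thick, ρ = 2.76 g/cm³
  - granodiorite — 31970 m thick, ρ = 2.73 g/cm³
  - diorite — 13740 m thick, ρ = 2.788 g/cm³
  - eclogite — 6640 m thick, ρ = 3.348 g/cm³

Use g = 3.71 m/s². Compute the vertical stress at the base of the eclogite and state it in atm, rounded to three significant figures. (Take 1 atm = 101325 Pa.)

marble: 2760 kg/m³ × 3.71 m/s² × 1760 m = 1.802×10^7 Pa = 177.9 atm
granodiorite: 2730 kg/m³ × 3.71 m/s² × 31970 m = 3.238×10^8 Pa = 3196 atm
diorite: 2788 kg/m³ × 3.71 m/s² × 13740 m = 1.421×10^8 Pa = 1403 atm
eclogite: 3348 kg/m³ × 3.71 m/s² × 6640 m = 8.248×10^7 Pa = 814.0 atm
Total = 177.9 + 3196 + 1403 + 814.0 = 5590.1 atm

5590 atm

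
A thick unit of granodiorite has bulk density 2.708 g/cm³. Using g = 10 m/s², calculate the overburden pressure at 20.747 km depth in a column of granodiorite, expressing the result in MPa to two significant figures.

granodiorite: 2708 kg/m³ × 10 m/s² × 20747 m = 5.618×10^8 Pa = 561.8 MPa

560 MPa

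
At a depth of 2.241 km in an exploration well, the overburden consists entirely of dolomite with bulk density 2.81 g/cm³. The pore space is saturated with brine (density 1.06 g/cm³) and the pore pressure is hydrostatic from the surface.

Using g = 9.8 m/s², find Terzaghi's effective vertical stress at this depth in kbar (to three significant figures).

0.384 kbar

Overburden (lithostatic) stress σ_v:
dolomite: 2810 kg/m³ × 9.8 m/s² × 2241 m = 6.171×10^7 Pa = 61.71 MPa
Pore pressure P_p = 1060 kg/m³ × 9.8 m/s² × 2241 m = 2.328×10^7 Pa = 23.28 MPa
Effective stress σ' = σ_v − P_p = 61.71 − 23.28 = 38.433 MPa = 0.38433 kbar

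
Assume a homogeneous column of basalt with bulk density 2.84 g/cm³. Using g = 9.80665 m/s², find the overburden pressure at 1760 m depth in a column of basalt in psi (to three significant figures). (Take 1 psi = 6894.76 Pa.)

basalt: 2840 kg/m³ × 9.80665 m/s² × 1760 m = 4.902×10^7 Pa = 7109 psi

7110 psi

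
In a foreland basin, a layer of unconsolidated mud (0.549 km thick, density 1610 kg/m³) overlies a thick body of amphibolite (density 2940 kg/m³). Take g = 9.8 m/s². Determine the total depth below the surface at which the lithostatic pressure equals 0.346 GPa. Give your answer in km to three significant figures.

Pressure at base of upper layers: 1610×9.8×549 = 8.662×10^6 Pa = 8.662×10^-3 GPa
Remaining pressure to be supplied by amphibolite: 3.460×10^8 − 8.662×10^6 = 3.373×10^8 Pa
Additional depth in amphibolite = 3.373×10^8 Pa / (2940 kg/m³ × 9.8 m/s²) = 11708 m
Total depth = 549 m + 11708 m = 12257 m
= 12.257 km

12.3 km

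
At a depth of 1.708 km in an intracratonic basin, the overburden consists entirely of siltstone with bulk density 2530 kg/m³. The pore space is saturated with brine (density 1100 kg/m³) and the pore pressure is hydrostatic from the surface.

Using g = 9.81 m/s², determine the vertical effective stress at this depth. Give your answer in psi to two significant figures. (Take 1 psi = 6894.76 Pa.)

3500 psi

Overburden (lithostatic) stress σ_v:
siltstone: 2530 kg/m³ × 9.81 m/s² × 1708 m = 4.239×10^7 Pa = 42.39 MPa
Pore pressure P_p = 1100 kg/m³ × 9.81 m/s² × 1708 m = 1.843×10^7 Pa = 18.43 MPa
Effective stress σ' = σ_v − P_p = 42.39 − 18.43 = 23.960 MPa = 3475.2 psi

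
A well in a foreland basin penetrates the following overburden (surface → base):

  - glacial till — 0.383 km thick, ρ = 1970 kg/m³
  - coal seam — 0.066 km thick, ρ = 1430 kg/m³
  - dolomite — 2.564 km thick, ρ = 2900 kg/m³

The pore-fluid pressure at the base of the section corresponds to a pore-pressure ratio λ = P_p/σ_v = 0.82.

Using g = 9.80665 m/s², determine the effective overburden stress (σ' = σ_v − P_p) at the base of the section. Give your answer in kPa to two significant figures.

15000 kPa

Overburden (lithostatic) stress σ_v:
glacial till: 1970 kg/m³ × 9.80665 m/s² × 383 m = 7.399×10^6 Pa = 7.399 MPa
coal seam: 1430 kg/m³ × 9.80665 m/s² × 66 m = 9.256×10^5 Pa = 0.9256 MPa
dolomite: 2900 kg/m³ × 9.80665 m/s² × 2564 m = 7.292×10^7 Pa = 72.92 MPa
Total = 7.399 + 0.9256 + 72.92 = 81.243 MPa
Pore pressure P_p = λ·σ_v = 0.82 × 81.24 MPa = 66.62 MPa
Effective stress σ' = σ_v − P_p = 81.24 − 66.62 = 14.624 MPa = 14624 kPa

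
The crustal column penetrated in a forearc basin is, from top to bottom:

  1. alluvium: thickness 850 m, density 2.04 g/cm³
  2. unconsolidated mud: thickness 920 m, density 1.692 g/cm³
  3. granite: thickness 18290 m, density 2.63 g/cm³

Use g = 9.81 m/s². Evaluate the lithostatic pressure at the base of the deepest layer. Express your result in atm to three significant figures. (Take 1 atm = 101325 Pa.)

4980 atm

alluvium: 2040 kg/m³ × 9.81 m/s² × 850 m = 1.701×10^7 Pa = 167.9 atm
unconsolidated mud: 1692 kg/m³ × 9.81 m/s² × 920 m = 1.527×10^7 Pa = 150.7 atm
granite: 2630 kg/m³ × 9.81 m/s² × 18290 m = 4.719×10^8 Pa = 4657 atm
Total = 167.9 + 150.7 + 4657 = 4975.8 atm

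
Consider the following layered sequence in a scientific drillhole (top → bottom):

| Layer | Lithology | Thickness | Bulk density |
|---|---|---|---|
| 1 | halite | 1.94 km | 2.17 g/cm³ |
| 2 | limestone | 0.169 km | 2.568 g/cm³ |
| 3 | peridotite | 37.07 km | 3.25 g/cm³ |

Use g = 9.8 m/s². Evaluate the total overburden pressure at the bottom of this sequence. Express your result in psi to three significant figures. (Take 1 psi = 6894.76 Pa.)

halite: 2170 kg/m³ × 9.8 m/s² × 1940 m = 4.126×10^7 Pa = 5984 psi
limestone: 2568 kg/m³ × 9.8 m/s² × 169 m = 4.253×10^6 Pa = 616.9 psi
peridotite: 3250 kg/m³ × 9.8 m/s² × 37070 m = 1.181×10^9 Pa = 1.712×10^5 psi
Total = 5984 + 616.9 + 1.712×10^5 = 1.7784×10^5 psi

178000 psi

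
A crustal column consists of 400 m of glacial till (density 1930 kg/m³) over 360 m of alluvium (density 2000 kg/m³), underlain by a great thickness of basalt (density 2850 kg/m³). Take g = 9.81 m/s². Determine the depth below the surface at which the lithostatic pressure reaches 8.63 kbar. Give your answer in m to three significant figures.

31100 m

Pressure at base of upper layers: 1930×9.81×400 + 2000×9.81×360 = 1.464×10^7 Pa = 0.1464 kbar
Remaining pressure to be supplied by basalt: 8.630×10^8 − 1.464×10^7 = 8.484×10^8 Pa
Additional depth in basalt = 8.484×10^8 Pa / (2850 kg/m³ × 9.81 m/s²) = 30344 m
Total depth = 760 m + 30344 m = 31104 m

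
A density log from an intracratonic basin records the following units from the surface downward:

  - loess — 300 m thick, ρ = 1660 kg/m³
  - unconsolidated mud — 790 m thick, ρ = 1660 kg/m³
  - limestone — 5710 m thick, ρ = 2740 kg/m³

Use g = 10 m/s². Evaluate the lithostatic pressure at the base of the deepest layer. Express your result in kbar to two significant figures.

loess: 1660 kg/m³ × 10 m/s² × 300 m = 4.980×10^6 Pa = 0.04980 kbar
unconsolidated mud: 1660 kg/m³ × 10 m/s² × 790 m = 1.311×10^7 Pa = 0.1311 kbar
limestone: 2740 kg/m³ × 10 m/s² × 5710 m = 1.565×10^8 Pa = 1.565 kbar
Total = 0.04980 + 0.1311 + 1.565 = 1.7455 kbar

1.7 kbar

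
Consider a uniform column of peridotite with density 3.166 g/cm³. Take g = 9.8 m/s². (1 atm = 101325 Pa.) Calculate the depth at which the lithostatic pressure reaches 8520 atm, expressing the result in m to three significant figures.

27800 m

h = P/(ρg) = 8520 atm / (3166 kg/m³ × 9.8 m/s²) = 8.633×10^8 Pa / 31027 Pa/m = 27824 m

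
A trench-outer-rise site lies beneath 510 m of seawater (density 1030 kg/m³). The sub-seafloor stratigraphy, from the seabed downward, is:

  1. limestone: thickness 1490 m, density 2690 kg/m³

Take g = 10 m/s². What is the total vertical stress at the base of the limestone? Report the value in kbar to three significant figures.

seawater: 1030 kg/m³ × 10 m/s² × 510 m = 5.253×10^6 Pa = 0.05253 kbar
limestone: 2690 kg/m³ × 10 m/s² × 1490 m = 4.008×10^7 Pa = 0.4008 kbar
Total = 0.05253 + 0.4008 = 0.45334 kbar

0.453 kbar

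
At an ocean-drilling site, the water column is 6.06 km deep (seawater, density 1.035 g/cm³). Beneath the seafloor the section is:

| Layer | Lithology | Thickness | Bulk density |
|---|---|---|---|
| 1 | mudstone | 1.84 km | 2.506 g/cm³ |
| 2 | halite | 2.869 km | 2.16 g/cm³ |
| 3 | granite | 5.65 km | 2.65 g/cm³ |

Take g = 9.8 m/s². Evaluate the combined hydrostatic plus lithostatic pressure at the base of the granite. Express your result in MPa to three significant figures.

314 MPa

seawater: 1035 kg/m³ × 9.8 m/s² × 6060 m = 6.147×10^7 Pa = 61.47 MPa
mudstone: 2506 kg/m³ × 9.8 m/s² × 1840 m = 4.519×10^7 Pa = 45.19 MPa
halite: 2160 kg/m³ × 9.8 m/s² × 2869 m = 6.073×10^7 Pa = 60.73 MPa
granite: 2650 kg/m³ × 9.8 m/s² × 5650 m = 1.467×10^8 Pa = 146.7 MPa
Total = 61.47 + 45.19 + 60.73 + 146.7 = 314.12 MPa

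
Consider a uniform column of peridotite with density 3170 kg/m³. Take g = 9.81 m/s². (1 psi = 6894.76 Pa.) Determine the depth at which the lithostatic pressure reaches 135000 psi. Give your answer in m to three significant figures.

h = P/(ρg) = 135000 psi / (3170 kg/m³ × 9.81 m/s²) = 9.308×10^8 Pa / 31098 Pa/m = 29931 m

29900 m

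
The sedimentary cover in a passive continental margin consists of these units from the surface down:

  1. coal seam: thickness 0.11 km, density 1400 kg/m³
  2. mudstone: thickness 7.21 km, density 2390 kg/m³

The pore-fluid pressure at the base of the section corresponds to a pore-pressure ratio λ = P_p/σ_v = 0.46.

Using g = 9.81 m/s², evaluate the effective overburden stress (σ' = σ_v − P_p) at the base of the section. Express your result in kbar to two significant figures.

Overburden (lithostatic) stress σ_v:
coal seam: 1400 kg/m³ × 9.81 m/s² × 110 m = 1.511×10^6 Pa = 1.511 MPa
mudstone: 2390 kg/m³ × 9.81 m/s² × 7210 m = 1.690×10^8 Pa = 169.0 MPa
Total = 1.511 + 169.0 = 170.56 MPa
Pore pressure P_p = λ·σ_v = 0.46 × 170.6 MPa = 78.46 MPa
Effective stress σ' = σ_v − P_p = 170.6 − 78.46 = 92.100 MPa = 0.92100 kbar

0.92 kbar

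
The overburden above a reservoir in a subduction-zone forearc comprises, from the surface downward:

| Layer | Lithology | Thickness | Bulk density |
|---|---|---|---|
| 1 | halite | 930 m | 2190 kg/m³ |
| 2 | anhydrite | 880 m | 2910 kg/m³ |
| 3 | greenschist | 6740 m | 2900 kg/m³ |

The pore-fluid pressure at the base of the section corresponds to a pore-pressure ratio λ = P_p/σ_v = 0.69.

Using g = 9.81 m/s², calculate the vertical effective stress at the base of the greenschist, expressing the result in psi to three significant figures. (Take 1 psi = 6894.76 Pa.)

10600 psi

Overburden (lithostatic) stress σ_v:
halite: 2190 kg/m³ × 9.81 m/s² × 930 m = 1.998×10^7 Pa = 19.98 MPa
anhydrite: 2910 kg/m³ × 9.81 m/s² × 880 m = 2.512×10^7 Pa = 25.12 MPa
greenschist: 2900 kg/m³ × 9.81 m/s² × 6740 m = 1.917×10^8 Pa = 191.7 MPa
Total = 19.98 + 25.12 + 191.7 = 236.85 MPa
Pore pressure P_p = λ·σ_v = 0.69 × 236.8 MPa = 163.4 MPa
Effective stress σ' = σ_v − P_p = 236.8 − 163.4 = 73.423 MPa = 10649 psi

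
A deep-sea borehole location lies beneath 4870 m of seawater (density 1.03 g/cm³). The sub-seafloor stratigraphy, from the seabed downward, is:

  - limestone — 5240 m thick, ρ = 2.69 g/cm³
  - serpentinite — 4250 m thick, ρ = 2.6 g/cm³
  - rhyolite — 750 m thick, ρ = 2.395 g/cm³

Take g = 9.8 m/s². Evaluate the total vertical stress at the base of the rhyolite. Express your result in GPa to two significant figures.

0.31 GPa

seawater: 1030 kg/m³ × 9.8 m/s² × 4870 m = 4.916×10^7 Pa = 0.04916 GPa
limestone: 2690 kg/m³ × 9.8 m/s² × 5240 m = 1.381×10^8 Pa = 0.1381 GPa
serpentinite: 2600 kg/m³ × 9.8 m/s² × 4250 m = 1.083×10^8 Pa = 0.1083 GPa
rhyolite: 2395 kg/m³ × 9.8 m/s² × 750 m = 1.760×10^7 Pa = 0.01760 GPa
Total = 0.04916 + 0.1381 + 0.1083 + 0.01760 = 0.31319 GPa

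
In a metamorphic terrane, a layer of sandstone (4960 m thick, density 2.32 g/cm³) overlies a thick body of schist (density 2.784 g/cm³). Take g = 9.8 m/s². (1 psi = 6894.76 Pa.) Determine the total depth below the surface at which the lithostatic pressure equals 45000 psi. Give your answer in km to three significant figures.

12.2 km

Pressure at base of upper layers: 2320×9.8×4960 = 1.128×10^8 Pa = 16356 psi
Remaining pressure to be supplied by schist: 3.103×10^8 − 1.128×10^8 = 1.975×10^8 Pa
Additional depth in schist = 1.975×10^8 Pa / (2784 kg/m³ × 9.8 m/s²) = 7238.6 m
Total depth = 4960 m + 7238.6 m = 12199 m
= 12.199 km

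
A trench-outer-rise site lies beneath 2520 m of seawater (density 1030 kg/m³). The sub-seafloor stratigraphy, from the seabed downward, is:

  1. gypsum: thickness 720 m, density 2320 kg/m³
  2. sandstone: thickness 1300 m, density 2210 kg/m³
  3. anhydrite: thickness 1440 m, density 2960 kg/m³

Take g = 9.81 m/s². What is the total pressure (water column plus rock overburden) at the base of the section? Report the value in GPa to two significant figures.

0.11 GPa

seawater: 1030 kg/m³ × 9.81 m/s² × 2520 m = 2.546×10^7 Pa = 0.02546 GPa
gypsum: 2320 kg/m³ × 9.81 m/s² × 720 m = 1.639×10^7 Pa = 0.01639 GPa
sandstone: 2210 kg/m³ × 9.81 m/s² × 1300 m = 2.818×10^7 Pa = 0.02818 GPa
anhydrite: 2960 kg/m³ × 9.81 m/s² × 1440 m = 4.181×10^7 Pa = 0.04181 GPa
Total = 0.02546 + 0.01639 + 0.02818 + 0.04181 = 0.11185 GPa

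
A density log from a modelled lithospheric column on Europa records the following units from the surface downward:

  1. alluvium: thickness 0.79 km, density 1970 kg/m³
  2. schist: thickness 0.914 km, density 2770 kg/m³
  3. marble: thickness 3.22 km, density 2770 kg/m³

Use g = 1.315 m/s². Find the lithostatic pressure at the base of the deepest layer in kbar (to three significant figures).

alluvium: 1970 kg/m³ × 1.315 m/s² × 790 m = 2.047×10^6 Pa = 0.02047 kbar
schist: 2770 kg/m³ × 1.315 m/s² × 914 m = 3.329×10^6 Pa = 0.03329 kbar
marble: 2770 kg/m³ × 1.315 m/s² × 3220 m = 1.173×10^7 Pa = 0.1173 kbar
Total = 0.02047 + 0.03329 + 0.1173 = 0.17105 kbar

0.171 kbar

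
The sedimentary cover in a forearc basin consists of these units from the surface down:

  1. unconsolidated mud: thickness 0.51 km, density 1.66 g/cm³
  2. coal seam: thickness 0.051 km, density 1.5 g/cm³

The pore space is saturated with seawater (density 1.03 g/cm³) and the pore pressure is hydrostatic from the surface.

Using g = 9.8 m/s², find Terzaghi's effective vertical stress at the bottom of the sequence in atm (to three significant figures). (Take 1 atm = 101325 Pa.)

Overburden (lithostatic) stress σ_v:
unconsolidated mud: 1660 kg/m³ × 9.8 m/s² × 510 m = 8.297×10^6 Pa = 8.297 MPa
coal seam: 1500 kg/m³ × 9.8 m/s² × 51 m = 7.497×10^5 Pa = 0.7497 MPa
Total = 8.297 + 0.7497 = 9.0464 MPa
Pore pressure P_p = 1030 kg/m³ × 9.8 m/s² × 561 m = 5.663×10^6 Pa = 5.663 MPa
Effective stress σ' = σ_v − P_p = 9.046 − 5.663 = 3.3836 MPa = 33.394 atm

33.4 atm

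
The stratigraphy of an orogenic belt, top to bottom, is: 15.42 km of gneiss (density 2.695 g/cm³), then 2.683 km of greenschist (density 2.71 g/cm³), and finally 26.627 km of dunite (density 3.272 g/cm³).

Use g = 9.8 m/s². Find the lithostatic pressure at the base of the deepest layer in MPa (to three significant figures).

gneiss: 2695 kg/m³ × 9.8 m/s² × 15420 m = 4.073×10^8 Pa = 407.3 MPa
greenschist: 2710 kg/m³ × 9.8 m/s² × 2683 m = 7.126×10^7 Pa = 71.26 MPa
dunite: 3272 kg/m³ × 9.8 m/s² × 26627 m = 8.538×10^8 Pa = 853.8 MPa
Total = 407.3 + 71.26 + 853.8 = 1332.3 MPa

1330 MPa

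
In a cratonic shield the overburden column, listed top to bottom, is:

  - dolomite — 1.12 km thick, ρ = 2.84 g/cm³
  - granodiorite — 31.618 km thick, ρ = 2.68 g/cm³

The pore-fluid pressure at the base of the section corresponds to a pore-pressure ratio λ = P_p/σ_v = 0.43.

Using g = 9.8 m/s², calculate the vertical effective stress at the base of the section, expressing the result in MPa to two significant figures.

490 MPa

Overburden (lithostatic) stress σ_v:
dolomite: 2840 kg/m³ × 9.8 m/s² × 1120 m = 3.117×10^7 Pa = 31.17 MPa
granodiorite: 2680 kg/m³ × 9.8 m/s² × 31618 m = 8.304×10^8 Pa = 830.4 MPa
Total = 31.17 + 830.4 = 861.59 MPa
Pore pressure P_p = λ·σ_v = 0.43 × 861.6 MPa = 370.5 MPa
Effective stress σ' = σ_v − P_p = 861.6 − 370.5 = 491.10 MPa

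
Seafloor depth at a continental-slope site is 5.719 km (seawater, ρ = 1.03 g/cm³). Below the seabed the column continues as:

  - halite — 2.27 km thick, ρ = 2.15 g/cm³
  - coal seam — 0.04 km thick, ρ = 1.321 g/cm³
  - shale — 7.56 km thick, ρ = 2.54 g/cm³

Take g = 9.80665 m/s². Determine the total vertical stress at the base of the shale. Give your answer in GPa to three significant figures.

0.294 GPa

seawater: 1030 kg/m³ × 9.80665 m/s² × 5719 m = 5.777×10^7 Pa = 0.05777 GPa
halite: 2150 kg/m³ × 9.80665 m/s² × 2270 m = 4.786×10^7 Pa = 0.04786 GPa
coal seam: 1321 kg/m³ × 9.80665 m/s² × 40 m = 5.182×10^5 Pa = 5.182×10^-4 GPa
shale: 2540 kg/m³ × 9.80665 m/s² × 7560 m = 1.883×10^8 Pa = 0.1883 GPa
Total = 0.05777 + 0.04786 + 5.182×10^-4 + 0.1883 = 0.29446 GPa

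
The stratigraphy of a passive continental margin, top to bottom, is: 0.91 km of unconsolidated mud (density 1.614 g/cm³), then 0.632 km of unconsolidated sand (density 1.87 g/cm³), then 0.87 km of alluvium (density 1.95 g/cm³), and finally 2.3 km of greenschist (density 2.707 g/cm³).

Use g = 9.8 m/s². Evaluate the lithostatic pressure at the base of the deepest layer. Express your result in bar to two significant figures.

1000 bar

unconsolidated mud: 1614 kg/m³ × 9.8 m/s² × 910 m = 1.439×10^7 Pa = 143.9 bar
unconsolidated sand: 1870 kg/m³ × 9.8 m/s² × 632 m = 1.158×10^7 Pa = 115.8 bar
alluvium: 1950 kg/m³ × 9.8 m/s² × 870 m = 1.663×10^7 Pa = 166.3 bar
greenschist: 2707 kg/m³ × 9.8 m/s² × 2300 m = 6.102×10^7 Pa = 610.2 bar
Total = 143.9 + 115.8 + 166.3 + 610.2 = 1036.2 bar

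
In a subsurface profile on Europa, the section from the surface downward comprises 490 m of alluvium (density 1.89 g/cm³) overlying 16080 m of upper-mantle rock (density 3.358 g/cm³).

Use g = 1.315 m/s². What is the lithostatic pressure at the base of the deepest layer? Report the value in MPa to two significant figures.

alluvium: 1890 kg/m³ × 1.315 m/s² × 490 m = 1.218×10^6 Pa = 1.218 MPa
upper-mantle rock: 3358 kg/m³ × 1.315 m/s² × 16080 m = 7.101×10^7 Pa = 71.01 MPa
Total = 1.218 + 71.01 = 72.223 MPa

72 MPa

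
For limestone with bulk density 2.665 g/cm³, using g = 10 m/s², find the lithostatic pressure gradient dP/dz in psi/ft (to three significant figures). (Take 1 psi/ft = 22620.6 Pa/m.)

1.18 psi/ft

dP/dz = ρg = 2665 kg/m³ × 10 m/s² = 26650 Pa/m
= 26650 Pa/m × (1 psi/ft / 22621 Pa/m) = 1.1781 psi/ft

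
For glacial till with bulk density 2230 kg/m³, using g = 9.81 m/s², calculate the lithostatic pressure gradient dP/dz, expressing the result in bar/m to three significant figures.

dP/dz = ρg = 2230 kg/m³ × 9.81 m/s² = 21876 Pa/m
= 21876 Pa/m × (1 bar/m / 1.0000×10^5 Pa/m) = 0.21876 bar/m

0.219 bar/m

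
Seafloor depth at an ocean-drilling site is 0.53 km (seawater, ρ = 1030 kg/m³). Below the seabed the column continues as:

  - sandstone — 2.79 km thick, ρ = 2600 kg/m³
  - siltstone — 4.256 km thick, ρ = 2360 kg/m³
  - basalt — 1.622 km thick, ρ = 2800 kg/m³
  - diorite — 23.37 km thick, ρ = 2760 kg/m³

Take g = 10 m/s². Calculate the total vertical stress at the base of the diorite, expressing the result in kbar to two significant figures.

8.7 kbar

seawater: 1030 kg/m³ × 10 m/s² × 530 m = 5.459×10^6 Pa = 0.05459 kbar
sandstone: 2600 kg/m³ × 10 m/s² × 2790 m = 7.254×10^7 Pa = 0.7254 kbar
siltstone: 2360 kg/m³ × 10 m/s² × 4256 m = 1.004×10^8 Pa = 1.004 kbar
basalt: 2800 kg/m³ × 10 m/s² × 1622 m = 4.542×10^7 Pa = 0.4542 kbar
diorite: 2760 kg/m³ × 10 m/s² × 23370 m = 6.450×10^8 Pa = 6.450 kbar
Total = 0.05459 + 0.7254 + 1.004 + 0.4542 + 6.450 = 8.6887 kbar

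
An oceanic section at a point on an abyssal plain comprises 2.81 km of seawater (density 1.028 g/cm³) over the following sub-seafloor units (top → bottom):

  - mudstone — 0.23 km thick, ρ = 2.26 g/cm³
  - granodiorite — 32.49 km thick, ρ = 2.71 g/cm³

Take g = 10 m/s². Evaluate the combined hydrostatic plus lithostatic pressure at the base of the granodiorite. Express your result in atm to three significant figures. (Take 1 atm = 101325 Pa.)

9030 atm

seawater: 1028 kg/m³ × 10 m/s² × 2810 m = 2.889×10^7 Pa = 285.1 atm
mudstone: 2260 kg/m³ × 10 m/s² × 230 m = 5.198×10^6 Pa = 51.30 atm
granodiorite: 2710 kg/m³ × 10 m/s² × 32490 m = 8.805×10^8 Pa = 8690 atm
Total = 285.1 + 51.30 + 8690 = 9026.0 atm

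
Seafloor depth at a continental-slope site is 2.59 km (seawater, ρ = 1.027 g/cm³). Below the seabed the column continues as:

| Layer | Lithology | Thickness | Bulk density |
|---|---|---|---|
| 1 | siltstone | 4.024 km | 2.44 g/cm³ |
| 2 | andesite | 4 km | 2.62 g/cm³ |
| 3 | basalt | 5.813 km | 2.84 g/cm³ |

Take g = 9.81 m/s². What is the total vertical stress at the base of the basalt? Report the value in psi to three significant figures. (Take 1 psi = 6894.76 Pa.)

seawater: 1027 kg/m³ × 9.81 m/s² × 2590 m = 2.609×10^7 Pa = 3785 psi
siltstone: 2440 kg/m³ × 9.81 m/s² × 4024 m = 9.632×10^7 Pa = 13970 psi
andesite: 2620 kg/m³ × 9.81 m/s² × 4000 m = 1.028×10^8 Pa = 14911 psi
basalt: 2840 kg/m³ × 9.81 m/s² × 5813 m = 1.620×10^8 Pa = 23489 psi
Total = 3785 + 13970 + 14911 + 23489 = 56155 psi

56200 psi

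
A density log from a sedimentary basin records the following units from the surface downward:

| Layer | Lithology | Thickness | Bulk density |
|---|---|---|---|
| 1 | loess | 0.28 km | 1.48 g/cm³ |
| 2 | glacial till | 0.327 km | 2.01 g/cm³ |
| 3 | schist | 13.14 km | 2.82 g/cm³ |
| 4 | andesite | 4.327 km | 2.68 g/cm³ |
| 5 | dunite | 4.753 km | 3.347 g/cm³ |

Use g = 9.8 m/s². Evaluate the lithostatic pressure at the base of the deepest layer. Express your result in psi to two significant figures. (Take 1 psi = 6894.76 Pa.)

loess: 1480 kg/m³ × 9.8 m/s² × 280 m = 4.061×10^6 Pa = 589.0 psi
glacial till: 2010 kg/m³ × 9.8 m/s² × 327 m = 6.441×10^6 Pa = 934.2 psi
schist: 2820 kg/m³ × 9.8 m/s² × 13140 m = 3.631×10^8 Pa = 52669 psi
andesite: 2680 kg/m³ × 9.8 m/s² × 4327 m = 1.136×10^8 Pa = 16483 psi
dunite: 3347 kg/m³ × 9.8 m/s² × 4753 m = 1.559×10^8 Pa = 22612 psi
Total = 589.0 + 934.2 + 52669 + 16483 + 22612 = 93286 psi

93000 psi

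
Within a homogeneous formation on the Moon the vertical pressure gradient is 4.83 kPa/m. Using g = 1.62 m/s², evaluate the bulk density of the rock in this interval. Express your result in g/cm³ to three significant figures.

2.98 g/cm³

ρ = (dP/dz)/g = 4.83 kPa/m / 1.62 m/s² = 4830.0 Pa/m / 1.62 m/s² = 2981.5 kg/m³
= 2.981 g/cm³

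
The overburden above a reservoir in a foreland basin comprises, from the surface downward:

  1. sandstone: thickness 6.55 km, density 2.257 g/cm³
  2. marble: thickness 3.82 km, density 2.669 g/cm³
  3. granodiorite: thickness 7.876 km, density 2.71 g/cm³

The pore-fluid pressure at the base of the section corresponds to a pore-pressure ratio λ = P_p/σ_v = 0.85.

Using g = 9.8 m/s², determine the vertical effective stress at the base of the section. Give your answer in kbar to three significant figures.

Overburden (lithostatic) stress σ_v:
sandstone: 2257 kg/m³ × 9.8 m/s² × 6550 m = 1.449×10^8 Pa = 144.9 MPa
marble: 2669 kg/m³ × 9.8 m/s² × 3820 m = 9.992×10^7 Pa = 99.92 MPa
granodiorite: 2710 kg/m³ × 9.8 m/s² × 7876 m = 2.092×10^8 Pa = 209.2 MPa
Total = 144.9 + 99.92 + 209.2 = 453.96 MPa
Pore pressure P_p = λ·σ_v = 0.85 × 454.0 MPa = 385.9 MPa
Effective stress σ' = σ_v − P_p = 454.0 − 385.9 = 68.095 MPa = 0.68095 kbar

0.681 kbar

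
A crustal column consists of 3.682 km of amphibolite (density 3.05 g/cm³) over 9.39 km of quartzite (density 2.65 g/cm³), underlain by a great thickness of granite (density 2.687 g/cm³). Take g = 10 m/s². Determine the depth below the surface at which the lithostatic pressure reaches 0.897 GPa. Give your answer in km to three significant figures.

Pressure at base of upper layers: 3050×10×3682 + 2650×10×9390 = 3.611×10^8 Pa = 0.3611 GPa
Remaining pressure to be supplied by granite: 8.970×10^8 − 3.611×10^8 = 5.359×10^8 Pa
Additional depth in granite = 5.359×10^8 Pa / (2687 kg/m³ × 10 m/s²) = 19943 m
Total depth = 13072 m + 19943 m = 33015 m
= 33.015 km

33.0 km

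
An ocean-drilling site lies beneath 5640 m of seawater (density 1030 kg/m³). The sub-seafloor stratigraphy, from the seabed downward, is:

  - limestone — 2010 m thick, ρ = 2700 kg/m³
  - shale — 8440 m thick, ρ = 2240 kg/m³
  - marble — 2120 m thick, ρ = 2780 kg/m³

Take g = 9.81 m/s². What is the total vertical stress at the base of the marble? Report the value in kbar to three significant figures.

3.54 kbar

seawater: 1030 kg/m³ × 9.81 m/s² × 5640 m = 5.699×10^7 Pa = 0.5699 kbar
limestone: 2700 kg/m³ × 9.81 m/s² × 2010 m = 5.324×10^7 Pa = 0.5324 kbar
shale: 2240 kg/m³ × 9.81 m/s² × 8440 m = 1.855×10^8 Pa = 1.855 kbar
marble: 2780 kg/m³ × 9.81 m/s² × 2120 m = 5.782×10^7 Pa = 0.5782 kbar
Total = 0.5699 + 0.5324 + 1.855 + 0.5782 = 3.5351 kbar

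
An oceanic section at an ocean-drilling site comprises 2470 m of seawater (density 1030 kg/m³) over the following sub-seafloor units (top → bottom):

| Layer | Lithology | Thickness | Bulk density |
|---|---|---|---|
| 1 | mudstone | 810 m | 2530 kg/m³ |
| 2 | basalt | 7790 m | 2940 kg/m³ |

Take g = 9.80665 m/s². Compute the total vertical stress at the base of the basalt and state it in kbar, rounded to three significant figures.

2.70 kbar

seawater: 1030 kg/m³ × 9.80665 m/s² × 2470 m = 2.495×10^7 Pa = 0.2495 kbar
mudstone: 2530 kg/m³ × 9.80665 m/s² × 810 m = 2.010×10^7 Pa = 0.2010 kbar
basalt: 2940 kg/m³ × 9.80665 m/s² × 7790 m = 2.246×10^8 Pa = 2.246 kbar
Total = 0.2495 + 0.2010 + 2.246 = 2.6964 kbar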